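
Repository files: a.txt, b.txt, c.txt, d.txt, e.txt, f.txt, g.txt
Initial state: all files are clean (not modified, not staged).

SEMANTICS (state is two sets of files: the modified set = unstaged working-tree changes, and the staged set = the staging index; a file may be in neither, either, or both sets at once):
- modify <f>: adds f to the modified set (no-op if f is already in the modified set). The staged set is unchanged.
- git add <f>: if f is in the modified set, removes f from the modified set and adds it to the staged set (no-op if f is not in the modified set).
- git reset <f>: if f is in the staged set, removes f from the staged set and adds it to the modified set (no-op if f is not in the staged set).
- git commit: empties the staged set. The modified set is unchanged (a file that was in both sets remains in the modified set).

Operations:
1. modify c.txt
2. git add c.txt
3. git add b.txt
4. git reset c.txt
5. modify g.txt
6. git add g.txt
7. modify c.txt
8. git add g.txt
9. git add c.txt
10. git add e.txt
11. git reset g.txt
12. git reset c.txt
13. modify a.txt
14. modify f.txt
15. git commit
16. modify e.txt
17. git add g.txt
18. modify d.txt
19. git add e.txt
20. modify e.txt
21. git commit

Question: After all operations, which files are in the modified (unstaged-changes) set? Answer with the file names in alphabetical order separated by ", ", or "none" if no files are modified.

Answer: a.txt, c.txt, d.txt, e.txt, f.txt

Derivation:
After op 1 (modify c.txt): modified={c.txt} staged={none}
After op 2 (git add c.txt): modified={none} staged={c.txt}
After op 3 (git add b.txt): modified={none} staged={c.txt}
After op 4 (git reset c.txt): modified={c.txt} staged={none}
After op 5 (modify g.txt): modified={c.txt, g.txt} staged={none}
After op 6 (git add g.txt): modified={c.txt} staged={g.txt}
After op 7 (modify c.txt): modified={c.txt} staged={g.txt}
After op 8 (git add g.txt): modified={c.txt} staged={g.txt}
After op 9 (git add c.txt): modified={none} staged={c.txt, g.txt}
After op 10 (git add e.txt): modified={none} staged={c.txt, g.txt}
After op 11 (git reset g.txt): modified={g.txt} staged={c.txt}
After op 12 (git reset c.txt): modified={c.txt, g.txt} staged={none}
After op 13 (modify a.txt): modified={a.txt, c.txt, g.txt} staged={none}
After op 14 (modify f.txt): modified={a.txt, c.txt, f.txt, g.txt} staged={none}
After op 15 (git commit): modified={a.txt, c.txt, f.txt, g.txt} staged={none}
After op 16 (modify e.txt): modified={a.txt, c.txt, e.txt, f.txt, g.txt} staged={none}
After op 17 (git add g.txt): modified={a.txt, c.txt, e.txt, f.txt} staged={g.txt}
After op 18 (modify d.txt): modified={a.txt, c.txt, d.txt, e.txt, f.txt} staged={g.txt}
After op 19 (git add e.txt): modified={a.txt, c.txt, d.txt, f.txt} staged={e.txt, g.txt}
After op 20 (modify e.txt): modified={a.txt, c.txt, d.txt, e.txt, f.txt} staged={e.txt, g.txt}
After op 21 (git commit): modified={a.txt, c.txt, d.txt, e.txt, f.txt} staged={none}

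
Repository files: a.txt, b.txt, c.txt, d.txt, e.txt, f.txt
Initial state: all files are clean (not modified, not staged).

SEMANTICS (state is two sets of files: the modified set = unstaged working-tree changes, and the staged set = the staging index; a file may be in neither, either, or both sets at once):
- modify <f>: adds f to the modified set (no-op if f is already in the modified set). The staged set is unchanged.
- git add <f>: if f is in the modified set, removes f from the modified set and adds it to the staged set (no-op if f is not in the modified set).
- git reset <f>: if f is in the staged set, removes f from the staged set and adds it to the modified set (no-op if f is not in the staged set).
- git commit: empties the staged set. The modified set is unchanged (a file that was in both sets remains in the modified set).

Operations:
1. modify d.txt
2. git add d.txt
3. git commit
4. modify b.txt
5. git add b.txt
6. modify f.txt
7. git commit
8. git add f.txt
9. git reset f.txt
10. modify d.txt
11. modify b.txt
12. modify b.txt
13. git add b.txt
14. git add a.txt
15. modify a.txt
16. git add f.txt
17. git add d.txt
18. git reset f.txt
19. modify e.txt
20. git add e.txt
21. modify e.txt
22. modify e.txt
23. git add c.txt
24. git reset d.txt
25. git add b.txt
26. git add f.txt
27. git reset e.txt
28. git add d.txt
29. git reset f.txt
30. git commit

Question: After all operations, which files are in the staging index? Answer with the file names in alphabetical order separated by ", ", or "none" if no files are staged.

After op 1 (modify d.txt): modified={d.txt} staged={none}
After op 2 (git add d.txt): modified={none} staged={d.txt}
After op 3 (git commit): modified={none} staged={none}
After op 4 (modify b.txt): modified={b.txt} staged={none}
After op 5 (git add b.txt): modified={none} staged={b.txt}
After op 6 (modify f.txt): modified={f.txt} staged={b.txt}
After op 7 (git commit): modified={f.txt} staged={none}
After op 8 (git add f.txt): modified={none} staged={f.txt}
After op 9 (git reset f.txt): modified={f.txt} staged={none}
After op 10 (modify d.txt): modified={d.txt, f.txt} staged={none}
After op 11 (modify b.txt): modified={b.txt, d.txt, f.txt} staged={none}
After op 12 (modify b.txt): modified={b.txt, d.txt, f.txt} staged={none}
After op 13 (git add b.txt): modified={d.txt, f.txt} staged={b.txt}
After op 14 (git add a.txt): modified={d.txt, f.txt} staged={b.txt}
After op 15 (modify a.txt): modified={a.txt, d.txt, f.txt} staged={b.txt}
After op 16 (git add f.txt): modified={a.txt, d.txt} staged={b.txt, f.txt}
After op 17 (git add d.txt): modified={a.txt} staged={b.txt, d.txt, f.txt}
After op 18 (git reset f.txt): modified={a.txt, f.txt} staged={b.txt, d.txt}
After op 19 (modify e.txt): modified={a.txt, e.txt, f.txt} staged={b.txt, d.txt}
After op 20 (git add e.txt): modified={a.txt, f.txt} staged={b.txt, d.txt, e.txt}
After op 21 (modify e.txt): modified={a.txt, e.txt, f.txt} staged={b.txt, d.txt, e.txt}
After op 22 (modify e.txt): modified={a.txt, e.txt, f.txt} staged={b.txt, d.txt, e.txt}
After op 23 (git add c.txt): modified={a.txt, e.txt, f.txt} staged={b.txt, d.txt, e.txt}
After op 24 (git reset d.txt): modified={a.txt, d.txt, e.txt, f.txt} staged={b.txt, e.txt}
After op 25 (git add b.txt): modified={a.txt, d.txt, e.txt, f.txt} staged={b.txt, e.txt}
After op 26 (git add f.txt): modified={a.txt, d.txt, e.txt} staged={b.txt, e.txt, f.txt}
After op 27 (git reset e.txt): modified={a.txt, d.txt, e.txt} staged={b.txt, f.txt}
After op 28 (git add d.txt): modified={a.txt, e.txt} staged={b.txt, d.txt, f.txt}
After op 29 (git reset f.txt): modified={a.txt, e.txt, f.txt} staged={b.txt, d.txt}
After op 30 (git commit): modified={a.txt, e.txt, f.txt} staged={none}

Answer: none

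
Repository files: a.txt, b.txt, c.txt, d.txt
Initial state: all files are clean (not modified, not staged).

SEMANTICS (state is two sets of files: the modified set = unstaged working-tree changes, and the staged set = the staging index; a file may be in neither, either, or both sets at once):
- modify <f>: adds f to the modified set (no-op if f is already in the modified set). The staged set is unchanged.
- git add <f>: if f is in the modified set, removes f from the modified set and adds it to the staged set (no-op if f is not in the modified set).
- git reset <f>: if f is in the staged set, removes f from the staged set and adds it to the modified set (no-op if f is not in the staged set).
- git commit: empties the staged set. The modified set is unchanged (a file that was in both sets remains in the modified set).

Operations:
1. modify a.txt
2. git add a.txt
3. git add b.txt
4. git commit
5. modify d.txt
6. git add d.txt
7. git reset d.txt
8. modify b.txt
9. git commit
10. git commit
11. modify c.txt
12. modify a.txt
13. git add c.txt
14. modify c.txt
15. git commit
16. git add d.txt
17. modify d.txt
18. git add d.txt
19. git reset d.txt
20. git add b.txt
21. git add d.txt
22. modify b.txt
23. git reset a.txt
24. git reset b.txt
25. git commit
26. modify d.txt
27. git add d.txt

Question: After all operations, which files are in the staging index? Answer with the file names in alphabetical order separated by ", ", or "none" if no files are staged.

After op 1 (modify a.txt): modified={a.txt} staged={none}
After op 2 (git add a.txt): modified={none} staged={a.txt}
After op 3 (git add b.txt): modified={none} staged={a.txt}
After op 4 (git commit): modified={none} staged={none}
After op 5 (modify d.txt): modified={d.txt} staged={none}
After op 6 (git add d.txt): modified={none} staged={d.txt}
After op 7 (git reset d.txt): modified={d.txt} staged={none}
After op 8 (modify b.txt): modified={b.txt, d.txt} staged={none}
After op 9 (git commit): modified={b.txt, d.txt} staged={none}
After op 10 (git commit): modified={b.txt, d.txt} staged={none}
After op 11 (modify c.txt): modified={b.txt, c.txt, d.txt} staged={none}
After op 12 (modify a.txt): modified={a.txt, b.txt, c.txt, d.txt} staged={none}
After op 13 (git add c.txt): modified={a.txt, b.txt, d.txt} staged={c.txt}
After op 14 (modify c.txt): modified={a.txt, b.txt, c.txt, d.txt} staged={c.txt}
After op 15 (git commit): modified={a.txt, b.txt, c.txt, d.txt} staged={none}
After op 16 (git add d.txt): modified={a.txt, b.txt, c.txt} staged={d.txt}
After op 17 (modify d.txt): modified={a.txt, b.txt, c.txt, d.txt} staged={d.txt}
After op 18 (git add d.txt): modified={a.txt, b.txt, c.txt} staged={d.txt}
After op 19 (git reset d.txt): modified={a.txt, b.txt, c.txt, d.txt} staged={none}
After op 20 (git add b.txt): modified={a.txt, c.txt, d.txt} staged={b.txt}
After op 21 (git add d.txt): modified={a.txt, c.txt} staged={b.txt, d.txt}
After op 22 (modify b.txt): modified={a.txt, b.txt, c.txt} staged={b.txt, d.txt}
After op 23 (git reset a.txt): modified={a.txt, b.txt, c.txt} staged={b.txt, d.txt}
After op 24 (git reset b.txt): modified={a.txt, b.txt, c.txt} staged={d.txt}
After op 25 (git commit): modified={a.txt, b.txt, c.txt} staged={none}
After op 26 (modify d.txt): modified={a.txt, b.txt, c.txt, d.txt} staged={none}
After op 27 (git add d.txt): modified={a.txt, b.txt, c.txt} staged={d.txt}

Answer: d.txt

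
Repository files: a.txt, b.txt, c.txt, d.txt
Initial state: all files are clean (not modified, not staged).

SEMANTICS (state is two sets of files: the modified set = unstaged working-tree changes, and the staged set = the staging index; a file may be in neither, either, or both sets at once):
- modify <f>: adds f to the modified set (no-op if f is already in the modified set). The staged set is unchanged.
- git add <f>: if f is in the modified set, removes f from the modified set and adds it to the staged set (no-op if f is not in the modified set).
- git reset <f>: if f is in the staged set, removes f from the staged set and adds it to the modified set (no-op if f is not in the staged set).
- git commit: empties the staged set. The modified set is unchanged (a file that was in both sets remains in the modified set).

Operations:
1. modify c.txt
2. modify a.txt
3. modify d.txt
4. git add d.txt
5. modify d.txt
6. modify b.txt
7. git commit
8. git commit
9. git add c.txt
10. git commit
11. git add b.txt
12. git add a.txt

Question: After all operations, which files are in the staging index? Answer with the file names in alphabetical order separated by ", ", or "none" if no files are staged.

After op 1 (modify c.txt): modified={c.txt} staged={none}
After op 2 (modify a.txt): modified={a.txt, c.txt} staged={none}
After op 3 (modify d.txt): modified={a.txt, c.txt, d.txt} staged={none}
After op 4 (git add d.txt): modified={a.txt, c.txt} staged={d.txt}
After op 5 (modify d.txt): modified={a.txt, c.txt, d.txt} staged={d.txt}
After op 6 (modify b.txt): modified={a.txt, b.txt, c.txt, d.txt} staged={d.txt}
After op 7 (git commit): modified={a.txt, b.txt, c.txt, d.txt} staged={none}
After op 8 (git commit): modified={a.txt, b.txt, c.txt, d.txt} staged={none}
After op 9 (git add c.txt): modified={a.txt, b.txt, d.txt} staged={c.txt}
After op 10 (git commit): modified={a.txt, b.txt, d.txt} staged={none}
After op 11 (git add b.txt): modified={a.txt, d.txt} staged={b.txt}
After op 12 (git add a.txt): modified={d.txt} staged={a.txt, b.txt}

Answer: a.txt, b.txt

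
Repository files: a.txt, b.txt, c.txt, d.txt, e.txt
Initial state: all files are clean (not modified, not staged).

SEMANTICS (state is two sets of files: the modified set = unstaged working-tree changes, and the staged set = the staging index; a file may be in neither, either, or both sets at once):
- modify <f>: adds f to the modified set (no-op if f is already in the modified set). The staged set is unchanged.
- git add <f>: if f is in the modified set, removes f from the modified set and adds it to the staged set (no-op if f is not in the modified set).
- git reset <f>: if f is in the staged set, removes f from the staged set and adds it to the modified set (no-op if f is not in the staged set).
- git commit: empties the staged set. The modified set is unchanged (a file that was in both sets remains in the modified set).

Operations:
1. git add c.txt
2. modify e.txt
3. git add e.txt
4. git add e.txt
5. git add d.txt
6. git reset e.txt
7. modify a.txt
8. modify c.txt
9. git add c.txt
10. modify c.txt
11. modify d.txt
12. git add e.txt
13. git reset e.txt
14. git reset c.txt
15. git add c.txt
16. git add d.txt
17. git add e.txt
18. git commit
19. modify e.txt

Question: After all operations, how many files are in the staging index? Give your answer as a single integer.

Answer: 0

Derivation:
After op 1 (git add c.txt): modified={none} staged={none}
After op 2 (modify e.txt): modified={e.txt} staged={none}
After op 3 (git add e.txt): modified={none} staged={e.txt}
After op 4 (git add e.txt): modified={none} staged={e.txt}
After op 5 (git add d.txt): modified={none} staged={e.txt}
After op 6 (git reset e.txt): modified={e.txt} staged={none}
After op 7 (modify a.txt): modified={a.txt, e.txt} staged={none}
After op 8 (modify c.txt): modified={a.txt, c.txt, e.txt} staged={none}
After op 9 (git add c.txt): modified={a.txt, e.txt} staged={c.txt}
After op 10 (modify c.txt): modified={a.txt, c.txt, e.txt} staged={c.txt}
After op 11 (modify d.txt): modified={a.txt, c.txt, d.txt, e.txt} staged={c.txt}
After op 12 (git add e.txt): modified={a.txt, c.txt, d.txt} staged={c.txt, e.txt}
After op 13 (git reset e.txt): modified={a.txt, c.txt, d.txt, e.txt} staged={c.txt}
After op 14 (git reset c.txt): modified={a.txt, c.txt, d.txt, e.txt} staged={none}
After op 15 (git add c.txt): modified={a.txt, d.txt, e.txt} staged={c.txt}
After op 16 (git add d.txt): modified={a.txt, e.txt} staged={c.txt, d.txt}
After op 17 (git add e.txt): modified={a.txt} staged={c.txt, d.txt, e.txt}
After op 18 (git commit): modified={a.txt} staged={none}
After op 19 (modify e.txt): modified={a.txt, e.txt} staged={none}
Final staged set: {none} -> count=0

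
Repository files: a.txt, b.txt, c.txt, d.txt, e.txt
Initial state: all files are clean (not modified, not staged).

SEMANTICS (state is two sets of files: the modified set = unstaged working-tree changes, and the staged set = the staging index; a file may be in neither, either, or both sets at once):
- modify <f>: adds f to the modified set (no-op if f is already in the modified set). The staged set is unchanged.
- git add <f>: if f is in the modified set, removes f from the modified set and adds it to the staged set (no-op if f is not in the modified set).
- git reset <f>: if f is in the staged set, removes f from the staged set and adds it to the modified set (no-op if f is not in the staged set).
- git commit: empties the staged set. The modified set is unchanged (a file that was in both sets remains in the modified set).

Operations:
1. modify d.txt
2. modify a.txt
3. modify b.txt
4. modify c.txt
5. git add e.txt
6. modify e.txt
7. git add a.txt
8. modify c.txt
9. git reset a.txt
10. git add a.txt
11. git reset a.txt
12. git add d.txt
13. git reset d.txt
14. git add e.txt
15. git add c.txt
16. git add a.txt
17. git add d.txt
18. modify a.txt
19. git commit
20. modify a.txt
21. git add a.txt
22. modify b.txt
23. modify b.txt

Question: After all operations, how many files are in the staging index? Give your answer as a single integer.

After op 1 (modify d.txt): modified={d.txt} staged={none}
After op 2 (modify a.txt): modified={a.txt, d.txt} staged={none}
After op 3 (modify b.txt): modified={a.txt, b.txt, d.txt} staged={none}
After op 4 (modify c.txt): modified={a.txt, b.txt, c.txt, d.txt} staged={none}
After op 5 (git add e.txt): modified={a.txt, b.txt, c.txt, d.txt} staged={none}
After op 6 (modify e.txt): modified={a.txt, b.txt, c.txt, d.txt, e.txt} staged={none}
After op 7 (git add a.txt): modified={b.txt, c.txt, d.txt, e.txt} staged={a.txt}
After op 8 (modify c.txt): modified={b.txt, c.txt, d.txt, e.txt} staged={a.txt}
After op 9 (git reset a.txt): modified={a.txt, b.txt, c.txt, d.txt, e.txt} staged={none}
After op 10 (git add a.txt): modified={b.txt, c.txt, d.txt, e.txt} staged={a.txt}
After op 11 (git reset a.txt): modified={a.txt, b.txt, c.txt, d.txt, e.txt} staged={none}
After op 12 (git add d.txt): modified={a.txt, b.txt, c.txt, e.txt} staged={d.txt}
After op 13 (git reset d.txt): modified={a.txt, b.txt, c.txt, d.txt, e.txt} staged={none}
After op 14 (git add e.txt): modified={a.txt, b.txt, c.txt, d.txt} staged={e.txt}
After op 15 (git add c.txt): modified={a.txt, b.txt, d.txt} staged={c.txt, e.txt}
After op 16 (git add a.txt): modified={b.txt, d.txt} staged={a.txt, c.txt, e.txt}
After op 17 (git add d.txt): modified={b.txt} staged={a.txt, c.txt, d.txt, e.txt}
After op 18 (modify a.txt): modified={a.txt, b.txt} staged={a.txt, c.txt, d.txt, e.txt}
After op 19 (git commit): modified={a.txt, b.txt} staged={none}
After op 20 (modify a.txt): modified={a.txt, b.txt} staged={none}
After op 21 (git add a.txt): modified={b.txt} staged={a.txt}
After op 22 (modify b.txt): modified={b.txt} staged={a.txt}
After op 23 (modify b.txt): modified={b.txt} staged={a.txt}
Final staged set: {a.txt} -> count=1

Answer: 1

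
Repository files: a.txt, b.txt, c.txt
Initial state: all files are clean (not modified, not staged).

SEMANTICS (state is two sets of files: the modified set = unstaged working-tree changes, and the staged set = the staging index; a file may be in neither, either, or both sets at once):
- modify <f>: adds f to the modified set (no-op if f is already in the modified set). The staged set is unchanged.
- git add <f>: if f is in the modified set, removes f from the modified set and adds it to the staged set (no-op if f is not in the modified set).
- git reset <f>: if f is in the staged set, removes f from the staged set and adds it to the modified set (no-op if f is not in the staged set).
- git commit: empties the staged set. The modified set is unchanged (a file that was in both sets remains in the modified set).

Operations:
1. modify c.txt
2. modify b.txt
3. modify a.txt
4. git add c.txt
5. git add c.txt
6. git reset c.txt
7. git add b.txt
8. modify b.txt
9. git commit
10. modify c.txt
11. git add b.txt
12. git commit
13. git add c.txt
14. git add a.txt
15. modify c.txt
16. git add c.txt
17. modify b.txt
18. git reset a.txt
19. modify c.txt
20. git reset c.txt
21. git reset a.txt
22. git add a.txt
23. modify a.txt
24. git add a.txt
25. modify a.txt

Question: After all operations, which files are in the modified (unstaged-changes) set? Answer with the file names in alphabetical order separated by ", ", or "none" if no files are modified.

Answer: a.txt, b.txt, c.txt

Derivation:
After op 1 (modify c.txt): modified={c.txt} staged={none}
After op 2 (modify b.txt): modified={b.txt, c.txt} staged={none}
After op 3 (modify a.txt): modified={a.txt, b.txt, c.txt} staged={none}
After op 4 (git add c.txt): modified={a.txt, b.txt} staged={c.txt}
After op 5 (git add c.txt): modified={a.txt, b.txt} staged={c.txt}
After op 6 (git reset c.txt): modified={a.txt, b.txt, c.txt} staged={none}
After op 7 (git add b.txt): modified={a.txt, c.txt} staged={b.txt}
After op 8 (modify b.txt): modified={a.txt, b.txt, c.txt} staged={b.txt}
After op 9 (git commit): modified={a.txt, b.txt, c.txt} staged={none}
After op 10 (modify c.txt): modified={a.txt, b.txt, c.txt} staged={none}
After op 11 (git add b.txt): modified={a.txt, c.txt} staged={b.txt}
After op 12 (git commit): modified={a.txt, c.txt} staged={none}
After op 13 (git add c.txt): modified={a.txt} staged={c.txt}
After op 14 (git add a.txt): modified={none} staged={a.txt, c.txt}
After op 15 (modify c.txt): modified={c.txt} staged={a.txt, c.txt}
After op 16 (git add c.txt): modified={none} staged={a.txt, c.txt}
After op 17 (modify b.txt): modified={b.txt} staged={a.txt, c.txt}
After op 18 (git reset a.txt): modified={a.txt, b.txt} staged={c.txt}
After op 19 (modify c.txt): modified={a.txt, b.txt, c.txt} staged={c.txt}
After op 20 (git reset c.txt): modified={a.txt, b.txt, c.txt} staged={none}
After op 21 (git reset a.txt): modified={a.txt, b.txt, c.txt} staged={none}
After op 22 (git add a.txt): modified={b.txt, c.txt} staged={a.txt}
After op 23 (modify a.txt): modified={a.txt, b.txt, c.txt} staged={a.txt}
After op 24 (git add a.txt): modified={b.txt, c.txt} staged={a.txt}
After op 25 (modify a.txt): modified={a.txt, b.txt, c.txt} staged={a.txt}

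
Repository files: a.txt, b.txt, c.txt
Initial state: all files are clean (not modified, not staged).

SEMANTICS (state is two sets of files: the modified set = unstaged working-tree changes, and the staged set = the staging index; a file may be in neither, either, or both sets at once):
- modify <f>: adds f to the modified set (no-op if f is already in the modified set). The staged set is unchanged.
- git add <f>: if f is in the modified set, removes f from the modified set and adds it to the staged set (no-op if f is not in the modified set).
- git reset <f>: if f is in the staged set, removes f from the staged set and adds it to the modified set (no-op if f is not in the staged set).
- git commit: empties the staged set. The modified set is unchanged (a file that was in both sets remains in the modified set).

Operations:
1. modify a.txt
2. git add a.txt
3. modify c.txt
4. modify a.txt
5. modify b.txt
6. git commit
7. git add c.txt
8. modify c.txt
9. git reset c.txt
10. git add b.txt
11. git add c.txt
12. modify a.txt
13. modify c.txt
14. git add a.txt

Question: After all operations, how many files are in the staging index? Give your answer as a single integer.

After op 1 (modify a.txt): modified={a.txt} staged={none}
After op 2 (git add a.txt): modified={none} staged={a.txt}
After op 3 (modify c.txt): modified={c.txt} staged={a.txt}
After op 4 (modify a.txt): modified={a.txt, c.txt} staged={a.txt}
After op 5 (modify b.txt): modified={a.txt, b.txt, c.txt} staged={a.txt}
After op 6 (git commit): modified={a.txt, b.txt, c.txt} staged={none}
After op 7 (git add c.txt): modified={a.txt, b.txt} staged={c.txt}
After op 8 (modify c.txt): modified={a.txt, b.txt, c.txt} staged={c.txt}
After op 9 (git reset c.txt): modified={a.txt, b.txt, c.txt} staged={none}
After op 10 (git add b.txt): modified={a.txt, c.txt} staged={b.txt}
After op 11 (git add c.txt): modified={a.txt} staged={b.txt, c.txt}
After op 12 (modify a.txt): modified={a.txt} staged={b.txt, c.txt}
After op 13 (modify c.txt): modified={a.txt, c.txt} staged={b.txt, c.txt}
After op 14 (git add a.txt): modified={c.txt} staged={a.txt, b.txt, c.txt}
Final staged set: {a.txt, b.txt, c.txt} -> count=3

Answer: 3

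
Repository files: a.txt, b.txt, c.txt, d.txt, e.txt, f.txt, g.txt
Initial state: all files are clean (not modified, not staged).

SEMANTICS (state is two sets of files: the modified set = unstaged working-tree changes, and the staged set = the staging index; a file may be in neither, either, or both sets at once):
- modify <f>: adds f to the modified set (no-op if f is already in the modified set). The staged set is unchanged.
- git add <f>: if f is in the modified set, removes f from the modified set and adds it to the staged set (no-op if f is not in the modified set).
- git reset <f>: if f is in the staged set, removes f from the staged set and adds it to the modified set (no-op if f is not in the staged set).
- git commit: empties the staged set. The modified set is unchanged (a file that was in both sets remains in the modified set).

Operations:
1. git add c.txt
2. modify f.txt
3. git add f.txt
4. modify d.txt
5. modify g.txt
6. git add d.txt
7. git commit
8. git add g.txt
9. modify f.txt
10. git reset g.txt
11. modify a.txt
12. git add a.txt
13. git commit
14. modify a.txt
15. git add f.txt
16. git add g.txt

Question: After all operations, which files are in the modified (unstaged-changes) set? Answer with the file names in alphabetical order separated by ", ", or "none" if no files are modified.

After op 1 (git add c.txt): modified={none} staged={none}
After op 2 (modify f.txt): modified={f.txt} staged={none}
After op 3 (git add f.txt): modified={none} staged={f.txt}
After op 4 (modify d.txt): modified={d.txt} staged={f.txt}
After op 5 (modify g.txt): modified={d.txt, g.txt} staged={f.txt}
After op 6 (git add d.txt): modified={g.txt} staged={d.txt, f.txt}
After op 7 (git commit): modified={g.txt} staged={none}
After op 8 (git add g.txt): modified={none} staged={g.txt}
After op 9 (modify f.txt): modified={f.txt} staged={g.txt}
After op 10 (git reset g.txt): modified={f.txt, g.txt} staged={none}
After op 11 (modify a.txt): modified={a.txt, f.txt, g.txt} staged={none}
After op 12 (git add a.txt): modified={f.txt, g.txt} staged={a.txt}
After op 13 (git commit): modified={f.txt, g.txt} staged={none}
After op 14 (modify a.txt): modified={a.txt, f.txt, g.txt} staged={none}
After op 15 (git add f.txt): modified={a.txt, g.txt} staged={f.txt}
After op 16 (git add g.txt): modified={a.txt} staged={f.txt, g.txt}

Answer: a.txt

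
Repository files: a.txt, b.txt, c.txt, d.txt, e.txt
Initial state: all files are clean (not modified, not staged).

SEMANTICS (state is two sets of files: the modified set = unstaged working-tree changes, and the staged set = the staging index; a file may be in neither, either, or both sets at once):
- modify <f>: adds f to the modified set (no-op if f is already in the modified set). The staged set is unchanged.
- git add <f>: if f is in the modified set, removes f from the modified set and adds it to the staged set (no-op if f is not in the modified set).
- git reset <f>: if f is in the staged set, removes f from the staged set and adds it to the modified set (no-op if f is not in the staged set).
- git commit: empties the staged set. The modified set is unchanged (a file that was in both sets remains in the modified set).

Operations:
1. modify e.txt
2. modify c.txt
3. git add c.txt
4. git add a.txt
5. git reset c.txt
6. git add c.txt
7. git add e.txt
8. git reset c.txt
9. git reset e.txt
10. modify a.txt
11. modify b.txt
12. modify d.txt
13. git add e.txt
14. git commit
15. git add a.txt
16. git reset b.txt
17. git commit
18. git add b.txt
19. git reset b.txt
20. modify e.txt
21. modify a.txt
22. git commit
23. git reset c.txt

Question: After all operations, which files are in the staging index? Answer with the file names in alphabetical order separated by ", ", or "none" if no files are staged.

Answer: none

Derivation:
After op 1 (modify e.txt): modified={e.txt} staged={none}
After op 2 (modify c.txt): modified={c.txt, e.txt} staged={none}
After op 3 (git add c.txt): modified={e.txt} staged={c.txt}
After op 4 (git add a.txt): modified={e.txt} staged={c.txt}
After op 5 (git reset c.txt): modified={c.txt, e.txt} staged={none}
After op 6 (git add c.txt): modified={e.txt} staged={c.txt}
After op 7 (git add e.txt): modified={none} staged={c.txt, e.txt}
After op 8 (git reset c.txt): modified={c.txt} staged={e.txt}
After op 9 (git reset e.txt): modified={c.txt, e.txt} staged={none}
After op 10 (modify a.txt): modified={a.txt, c.txt, e.txt} staged={none}
After op 11 (modify b.txt): modified={a.txt, b.txt, c.txt, e.txt} staged={none}
After op 12 (modify d.txt): modified={a.txt, b.txt, c.txt, d.txt, e.txt} staged={none}
After op 13 (git add e.txt): modified={a.txt, b.txt, c.txt, d.txt} staged={e.txt}
After op 14 (git commit): modified={a.txt, b.txt, c.txt, d.txt} staged={none}
After op 15 (git add a.txt): modified={b.txt, c.txt, d.txt} staged={a.txt}
After op 16 (git reset b.txt): modified={b.txt, c.txt, d.txt} staged={a.txt}
After op 17 (git commit): modified={b.txt, c.txt, d.txt} staged={none}
After op 18 (git add b.txt): modified={c.txt, d.txt} staged={b.txt}
After op 19 (git reset b.txt): modified={b.txt, c.txt, d.txt} staged={none}
After op 20 (modify e.txt): modified={b.txt, c.txt, d.txt, e.txt} staged={none}
After op 21 (modify a.txt): modified={a.txt, b.txt, c.txt, d.txt, e.txt} staged={none}
After op 22 (git commit): modified={a.txt, b.txt, c.txt, d.txt, e.txt} staged={none}
After op 23 (git reset c.txt): modified={a.txt, b.txt, c.txt, d.txt, e.txt} staged={none}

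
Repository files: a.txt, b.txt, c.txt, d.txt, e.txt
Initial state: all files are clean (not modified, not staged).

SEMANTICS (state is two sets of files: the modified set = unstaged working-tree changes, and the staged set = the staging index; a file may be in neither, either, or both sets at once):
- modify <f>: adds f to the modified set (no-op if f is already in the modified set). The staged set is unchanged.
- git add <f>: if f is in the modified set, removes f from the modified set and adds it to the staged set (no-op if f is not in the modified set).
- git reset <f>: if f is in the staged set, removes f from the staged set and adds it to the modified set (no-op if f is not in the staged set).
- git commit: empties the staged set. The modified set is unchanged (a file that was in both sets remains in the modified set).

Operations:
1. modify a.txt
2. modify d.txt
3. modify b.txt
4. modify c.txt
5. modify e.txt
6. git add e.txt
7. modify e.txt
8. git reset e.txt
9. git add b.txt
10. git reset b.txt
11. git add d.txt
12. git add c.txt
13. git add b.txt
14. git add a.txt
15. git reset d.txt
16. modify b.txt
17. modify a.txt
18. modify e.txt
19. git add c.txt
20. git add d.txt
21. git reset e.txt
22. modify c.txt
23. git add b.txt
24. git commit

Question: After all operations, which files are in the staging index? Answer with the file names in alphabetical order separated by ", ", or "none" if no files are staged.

Answer: none

Derivation:
After op 1 (modify a.txt): modified={a.txt} staged={none}
After op 2 (modify d.txt): modified={a.txt, d.txt} staged={none}
After op 3 (modify b.txt): modified={a.txt, b.txt, d.txt} staged={none}
After op 4 (modify c.txt): modified={a.txt, b.txt, c.txt, d.txt} staged={none}
After op 5 (modify e.txt): modified={a.txt, b.txt, c.txt, d.txt, e.txt} staged={none}
After op 6 (git add e.txt): modified={a.txt, b.txt, c.txt, d.txt} staged={e.txt}
After op 7 (modify e.txt): modified={a.txt, b.txt, c.txt, d.txt, e.txt} staged={e.txt}
After op 8 (git reset e.txt): modified={a.txt, b.txt, c.txt, d.txt, e.txt} staged={none}
After op 9 (git add b.txt): modified={a.txt, c.txt, d.txt, e.txt} staged={b.txt}
After op 10 (git reset b.txt): modified={a.txt, b.txt, c.txt, d.txt, e.txt} staged={none}
After op 11 (git add d.txt): modified={a.txt, b.txt, c.txt, e.txt} staged={d.txt}
After op 12 (git add c.txt): modified={a.txt, b.txt, e.txt} staged={c.txt, d.txt}
After op 13 (git add b.txt): modified={a.txt, e.txt} staged={b.txt, c.txt, d.txt}
After op 14 (git add a.txt): modified={e.txt} staged={a.txt, b.txt, c.txt, d.txt}
After op 15 (git reset d.txt): modified={d.txt, e.txt} staged={a.txt, b.txt, c.txt}
After op 16 (modify b.txt): modified={b.txt, d.txt, e.txt} staged={a.txt, b.txt, c.txt}
After op 17 (modify a.txt): modified={a.txt, b.txt, d.txt, e.txt} staged={a.txt, b.txt, c.txt}
After op 18 (modify e.txt): modified={a.txt, b.txt, d.txt, e.txt} staged={a.txt, b.txt, c.txt}
After op 19 (git add c.txt): modified={a.txt, b.txt, d.txt, e.txt} staged={a.txt, b.txt, c.txt}
After op 20 (git add d.txt): modified={a.txt, b.txt, e.txt} staged={a.txt, b.txt, c.txt, d.txt}
After op 21 (git reset e.txt): modified={a.txt, b.txt, e.txt} staged={a.txt, b.txt, c.txt, d.txt}
After op 22 (modify c.txt): modified={a.txt, b.txt, c.txt, e.txt} staged={a.txt, b.txt, c.txt, d.txt}
After op 23 (git add b.txt): modified={a.txt, c.txt, e.txt} staged={a.txt, b.txt, c.txt, d.txt}
After op 24 (git commit): modified={a.txt, c.txt, e.txt} staged={none}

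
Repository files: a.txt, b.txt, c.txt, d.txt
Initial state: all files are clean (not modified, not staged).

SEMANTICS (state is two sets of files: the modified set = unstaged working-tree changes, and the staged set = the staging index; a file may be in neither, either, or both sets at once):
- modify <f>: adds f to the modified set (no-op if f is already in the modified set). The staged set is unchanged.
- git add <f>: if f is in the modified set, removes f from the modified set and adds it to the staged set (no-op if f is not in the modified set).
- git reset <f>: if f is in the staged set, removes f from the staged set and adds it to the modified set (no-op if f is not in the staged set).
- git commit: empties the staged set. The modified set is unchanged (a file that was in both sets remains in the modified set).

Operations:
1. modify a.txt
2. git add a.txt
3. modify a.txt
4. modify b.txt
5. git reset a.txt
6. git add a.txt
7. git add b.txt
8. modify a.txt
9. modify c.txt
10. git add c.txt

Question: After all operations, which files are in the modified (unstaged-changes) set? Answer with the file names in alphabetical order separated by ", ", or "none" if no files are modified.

Answer: a.txt

Derivation:
After op 1 (modify a.txt): modified={a.txt} staged={none}
After op 2 (git add a.txt): modified={none} staged={a.txt}
After op 3 (modify a.txt): modified={a.txt} staged={a.txt}
After op 4 (modify b.txt): modified={a.txt, b.txt} staged={a.txt}
After op 5 (git reset a.txt): modified={a.txt, b.txt} staged={none}
After op 6 (git add a.txt): modified={b.txt} staged={a.txt}
After op 7 (git add b.txt): modified={none} staged={a.txt, b.txt}
After op 8 (modify a.txt): modified={a.txt} staged={a.txt, b.txt}
After op 9 (modify c.txt): modified={a.txt, c.txt} staged={a.txt, b.txt}
After op 10 (git add c.txt): modified={a.txt} staged={a.txt, b.txt, c.txt}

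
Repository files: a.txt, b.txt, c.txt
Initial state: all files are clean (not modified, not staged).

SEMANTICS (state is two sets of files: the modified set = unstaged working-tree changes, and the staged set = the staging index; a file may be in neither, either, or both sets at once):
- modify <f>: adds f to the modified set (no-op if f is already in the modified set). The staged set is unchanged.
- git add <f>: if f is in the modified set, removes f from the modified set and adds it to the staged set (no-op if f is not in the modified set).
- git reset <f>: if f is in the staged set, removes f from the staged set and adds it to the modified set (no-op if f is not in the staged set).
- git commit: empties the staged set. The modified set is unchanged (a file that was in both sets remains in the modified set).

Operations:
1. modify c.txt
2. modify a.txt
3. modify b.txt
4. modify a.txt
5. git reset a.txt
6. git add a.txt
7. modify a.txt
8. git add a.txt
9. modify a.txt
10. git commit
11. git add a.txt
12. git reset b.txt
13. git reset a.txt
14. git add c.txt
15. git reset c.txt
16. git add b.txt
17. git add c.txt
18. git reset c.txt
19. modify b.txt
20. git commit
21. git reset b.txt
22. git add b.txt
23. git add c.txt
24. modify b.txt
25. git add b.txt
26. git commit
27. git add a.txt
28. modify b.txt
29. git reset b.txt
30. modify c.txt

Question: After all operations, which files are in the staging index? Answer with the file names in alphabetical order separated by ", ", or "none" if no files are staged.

After op 1 (modify c.txt): modified={c.txt} staged={none}
After op 2 (modify a.txt): modified={a.txt, c.txt} staged={none}
After op 3 (modify b.txt): modified={a.txt, b.txt, c.txt} staged={none}
After op 4 (modify a.txt): modified={a.txt, b.txt, c.txt} staged={none}
After op 5 (git reset a.txt): modified={a.txt, b.txt, c.txt} staged={none}
After op 6 (git add a.txt): modified={b.txt, c.txt} staged={a.txt}
After op 7 (modify a.txt): modified={a.txt, b.txt, c.txt} staged={a.txt}
After op 8 (git add a.txt): modified={b.txt, c.txt} staged={a.txt}
After op 9 (modify a.txt): modified={a.txt, b.txt, c.txt} staged={a.txt}
After op 10 (git commit): modified={a.txt, b.txt, c.txt} staged={none}
After op 11 (git add a.txt): modified={b.txt, c.txt} staged={a.txt}
After op 12 (git reset b.txt): modified={b.txt, c.txt} staged={a.txt}
After op 13 (git reset a.txt): modified={a.txt, b.txt, c.txt} staged={none}
After op 14 (git add c.txt): modified={a.txt, b.txt} staged={c.txt}
After op 15 (git reset c.txt): modified={a.txt, b.txt, c.txt} staged={none}
After op 16 (git add b.txt): modified={a.txt, c.txt} staged={b.txt}
After op 17 (git add c.txt): modified={a.txt} staged={b.txt, c.txt}
After op 18 (git reset c.txt): modified={a.txt, c.txt} staged={b.txt}
After op 19 (modify b.txt): modified={a.txt, b.txt, c.txt} staged={b.txt}
After op 20 (git commit): modified={a.txt, b.txt, c.txt} staged={none}
After op 21 (git reset b.txt): modified={a.txt, b.txt, c.txt} staged={none}
After op 22 (git add b.txt): modified={a.txt, c.txt} staged={b.txt}
After op 23 (git add c.txt): modified={a.txt} staged={b.txt, c.txt}
After op 24 (modify b.txt): modified={a.txt, b.txt} staged={b.txt, c.txt}
After op 25 (git add b.txt): modified={a.txt} staged={b.txt, c.txt}
After op 26 (git commit): modified={a.txt} staged={none}
After op 27 (git add a.txt): modified={none} staged={a.txt}
After op 28 (modify b.txt): modified={b.txt} staged={a.txt}
After op 29 (git reset b.txt): modified={b.txt} staged={a.txt}
After op 30 (modify c.txt): modified={b.txt, c.txt} staged={a.txt}

Answer: a.txt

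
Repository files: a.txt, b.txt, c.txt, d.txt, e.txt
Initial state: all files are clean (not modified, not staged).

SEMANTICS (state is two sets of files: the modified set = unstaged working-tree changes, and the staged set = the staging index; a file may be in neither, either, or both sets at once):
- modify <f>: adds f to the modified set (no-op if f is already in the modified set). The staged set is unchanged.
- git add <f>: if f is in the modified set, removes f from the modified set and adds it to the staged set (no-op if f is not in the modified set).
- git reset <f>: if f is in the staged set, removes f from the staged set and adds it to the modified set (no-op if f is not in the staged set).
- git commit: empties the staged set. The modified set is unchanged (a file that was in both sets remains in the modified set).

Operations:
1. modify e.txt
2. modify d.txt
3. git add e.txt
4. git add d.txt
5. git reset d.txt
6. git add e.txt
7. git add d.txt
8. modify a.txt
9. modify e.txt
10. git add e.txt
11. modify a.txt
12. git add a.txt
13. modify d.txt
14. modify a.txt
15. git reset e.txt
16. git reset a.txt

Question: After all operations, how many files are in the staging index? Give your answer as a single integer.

After op 1 (modify e.txt): modified={e.txt} staged={none}
After op 2 (modify d.txt): modified={d.txt, e.txt} staged={none}
After op 3 (git add e.txt): modified={d.txt} staged={e.txt}
After op 4 (git add d.txt): modified={none} staged={d.txt, e.txt}
After op 5 (git reset d.txt): modified={d.txt} staged={e.txt}
After op 6 (git add e.txt): modified={d.txt} staged={e.txt}
After op 7 (git add d.txt): modified={none} staged={d.txt, e.txt}
After op 8 (modify a.txt): modified={a.txt} staged={d.txt, e.txt}
After op 9 (modify e.txt): modified={a.txt, e.txt} staged={d.txt, e.txt}
After op 10 (git add e.txt): modified={a.txt} staged={d.txt, e.txt}
After op 11 (modify a.txt): modified={a.txt} staged={d.txt, e.txt}
After op 12 (git add a.txt): modified={none} staged={a.txt, d.txt, e.txt}
After op 13 (modify d.txt): modified={d.txt} staged={a.txt, d.txt, e.txt}
After op 14 (modify a.txt): modified={a.txt, d.txt} staged={a.txt, d.txt, e.txt}
After op 15 (git reset e.txt): modified={a.txt, d.txt, e.txt} staged={a.txt, d.txt}
After op 16 (git reset a.txt): modified={a.txt, d.txt, e.txt} staged={d.txt}
Final staged set: {d.txt} -> count=1

Answer: 1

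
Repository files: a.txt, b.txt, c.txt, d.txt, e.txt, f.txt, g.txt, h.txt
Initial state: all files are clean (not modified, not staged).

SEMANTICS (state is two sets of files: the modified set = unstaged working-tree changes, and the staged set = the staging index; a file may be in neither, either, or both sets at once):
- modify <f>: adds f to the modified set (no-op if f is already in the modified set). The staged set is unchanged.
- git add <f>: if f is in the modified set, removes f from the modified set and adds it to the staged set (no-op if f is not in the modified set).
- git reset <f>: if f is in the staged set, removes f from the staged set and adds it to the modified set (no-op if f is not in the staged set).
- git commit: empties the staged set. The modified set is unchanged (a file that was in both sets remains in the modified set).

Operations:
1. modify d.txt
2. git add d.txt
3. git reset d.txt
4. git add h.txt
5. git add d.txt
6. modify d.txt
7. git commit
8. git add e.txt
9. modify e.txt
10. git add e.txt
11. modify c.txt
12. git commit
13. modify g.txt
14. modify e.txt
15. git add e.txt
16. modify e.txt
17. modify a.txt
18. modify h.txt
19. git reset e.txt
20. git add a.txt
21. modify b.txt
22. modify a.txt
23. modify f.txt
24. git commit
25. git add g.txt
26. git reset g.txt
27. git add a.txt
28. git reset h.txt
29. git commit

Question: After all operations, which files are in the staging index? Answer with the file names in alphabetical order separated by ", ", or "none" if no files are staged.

Answer: none

Derivation:
After op 1 (modify d.txt): modified={d.txt} staged={none}
After op 2 (git add d.txt): modified={none} staged={d.txt}
After op 3 (git reset d.txt): modified={d.txt} staged={none}
After op 4 (git add h.txt): modified={d.txt} staged={none}
After op 5 (git add d.txt): modified={none} staged={d.txt}
After op 6 (modify d.txt): modified={d.txt} staged={d.txt}
After op 7 (git commit): modified={d.txt} staged={none}
After op 8 (git add e.txt): modified={d.txt} staged={none}
After op 9 (modify e.txt): modified={d.txt, e.txt} staged={none}
After op 10 (git add e.txt): modified={d.txt} staged={e.txt}
After op 11 (modify c.txt): modified={c.txt, d.txt} staged={e.txt}
After op 12 (git commit): modified={c.txt, d.txt} staged={none}
After op 13 (modify g.txt): modified={c.txt, d.txt, g.txt} staged={none}
After op 14 (modify e.txt): modified={c.txt, d.txt, e.txt, g.txt} staged={none}
After op 15 (git add e.txt): modified={c.txt, d.txt, g.txt} staged={e.txt}
After op 16 (modify e.txt): modified={c.txt, d.txt, e.txt, g.txt} staged={e.txt}
After op 17 (modify a.txt): modified={a.txt, c.txt, d.txt, e.txt, g.txt} staged={e.txt}
After op 18 (modify h.txt): modified={a.txt, c.txt, d.txt, e.txt, g.txt, h.txt} staged={e.txt}
After op 19 (git reset e.txt): modified={a.txt, c.txt, d.txt, e.txt, g.txt, h.txt} staged={none}
After op 20 (git add a.txt): modified={c.txt, d.txt, e.txt, g.txt, h.txt} staged={a.txt}
After op 21 (modify b.txt): modified={b.txt, c.txt, d.txt, e.txt, g.txt, h.txt} staged={a.txt}
After op 22 (modify a.txt): modified={a.txt, b.txt, c.txt, d.txt, e.txt, g.txt, h.txt} staged={a.txt}
After op 23 (modify f.txt): modified={a.txt, b.txt, c.txt, d.txt, e.txt, f.txt, g.txt, h.txt} staged={a.txt}
After op 24 (git commit): modified={a.txt, b.txt, c.txt, d.txt, e.txt, f.txt, g.txt, h.txt} staged={none}
After op 25 (git add g.txt): modified={a.txt, b.txt, c.txt, d.txt, e.txt, f.txt, h.txt} staged={g.txt}
After op 26 (git reset g.txt): modified={a.txt, b.txt, c.txt, d.txt, e.txt, f.txt, g.txt, h.txt} staged={none}
After op 27 (git add a.txt): modified={b.txt, c.txt, d.txt, e.txt, f.txt, g.txt, h.txt} staged={a.txt}
After op 28 (git reset h.txt): modified={b.txt, c.txt, d.txt, e.txt, f.txt, g.txt, h.txt} staged={a.txt}
After op 29 (git commit): modified={b.txt, c.txt, d.txt, e.txt, f.txt, g.txt, h.txt} staged={none}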